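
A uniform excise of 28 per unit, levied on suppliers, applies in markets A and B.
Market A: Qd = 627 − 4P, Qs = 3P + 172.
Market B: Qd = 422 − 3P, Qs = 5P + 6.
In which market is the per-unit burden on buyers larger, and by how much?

Market A: pre-tax P* = 65, Q* = 367; post-tax Q = 319; per-unit burden on buyers = 12.
Market B: pre-tax P* = 52, Q* = 266; post-tax Q = 213.5; per-unit burden on buyers = 17.5.
Difference: 12 vs 17.5 → market B is larger by 5.5.

Market B, by 5.5.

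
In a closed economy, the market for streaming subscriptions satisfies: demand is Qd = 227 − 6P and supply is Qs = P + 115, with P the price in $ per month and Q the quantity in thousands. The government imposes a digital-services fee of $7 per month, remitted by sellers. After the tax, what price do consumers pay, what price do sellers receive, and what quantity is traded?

Without the tax, 227 − 6P = P + 115 gives 7P = 112, so P* = $16 and Q* = 131.
With the tax collected from sellers, supply shifts: Qs = (P − 7) + 115.
Solving gives Q = 125 with consumers paying $17 and sellers receiving $10 (the $7 wedge).
The less price-elastic side of the market bears the larger share of a per-unit tax.

Consumers pay $17; sellers receive $10; quantity = 125.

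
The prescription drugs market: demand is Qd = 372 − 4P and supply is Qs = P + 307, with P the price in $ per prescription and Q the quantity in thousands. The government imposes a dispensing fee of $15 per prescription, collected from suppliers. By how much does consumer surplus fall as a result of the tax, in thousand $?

Consumer surplus falls by $942 thousand.

Before the tax: set 372 − 4P = P + 307 → P* = $13, Q* = 320.
With the tax collected from suppliers, supply shifts: Qs = (P − 15) + 307.
Solving gives Q = 308 with consumers paying $16 and suppliers receiving $1 (the $15 wedge).
ΔCS is the trapezoid between Q = 308 and Q = 320 of height $3: ½ · (320 + 308) · 3 = $942.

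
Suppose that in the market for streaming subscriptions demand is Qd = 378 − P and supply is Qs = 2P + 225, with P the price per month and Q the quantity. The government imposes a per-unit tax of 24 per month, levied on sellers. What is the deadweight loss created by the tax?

Deadweight loss = 192.

Without the tax, 378 − P = 2P + 225 gives 3P = 153, so P* = 51 and Q* = 327.
With the tax collected from sellers, supply shifts: Qs = 2(P − 24) + 225.
New equilibrium: buyers pay 67, sellers receive 43, Q = 311. (Wedge: Pb − Ps = 24.)
Quantity falls by |ΔQ| = |327 − 311| = 16.
DWL = ½ · t · |ΔQ| = ½ · 24 · 16 = 192.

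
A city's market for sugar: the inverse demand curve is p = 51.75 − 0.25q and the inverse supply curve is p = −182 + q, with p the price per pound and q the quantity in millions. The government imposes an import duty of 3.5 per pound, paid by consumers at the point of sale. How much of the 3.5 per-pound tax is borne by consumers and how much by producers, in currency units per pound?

Consumers bear 0.7 per pound; producers bear 2.8 per pound.

Rewrite in direct form: qd = 207 − 4p and qs = p + 182.
Without the tax, 207 − 4p = p + 182 gives 5p = 25, so p* = 5 and q* = 187.
With the tax collected from consumers, demand (in seller-price terms) shifts: qd = 207 − 4(p + 3.5).
Solving gives q = 184.2 with consumers paying 5.7 and producers receiving 2.2 (the 3.5 wedge).
Burden on consumers: 0.7; on producers: 2.8. (They sum to 3.5.)
The less price-elastic side of the market bears the larger share of a per-unit tax.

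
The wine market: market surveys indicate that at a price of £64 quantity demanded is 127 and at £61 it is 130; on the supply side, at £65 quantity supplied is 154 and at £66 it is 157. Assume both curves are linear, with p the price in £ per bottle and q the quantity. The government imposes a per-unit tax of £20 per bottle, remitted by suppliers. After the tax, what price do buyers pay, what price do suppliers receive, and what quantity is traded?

Buyers pay £73; suppliers receive £53; quantity = 118.

Demand slope: (130 − 127)/(61 − 64) = -1, so qd = 191 − p.
Supply slope: (157 − 154)/(66 − 65) = 3, so qs = 3p − 41.
Without the tax, 191 − p = 3p − 41 gives 4p = 232, so p* = £58 and q* = 133.
With the tax collected from suppliers, supply shifts: qs = 3(p − 20) − 41.
New equilibrium: buyers pay £73, suppliers receive £53, q = 118. (Wedge: pb − ps = 20.)
The less price-elastic side of the market bears the larger share of a per-unit tax.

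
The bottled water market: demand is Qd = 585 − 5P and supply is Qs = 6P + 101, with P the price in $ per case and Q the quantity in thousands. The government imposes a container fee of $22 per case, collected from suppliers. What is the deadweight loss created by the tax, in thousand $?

Before the tax: set 585 − 5P = 6P + 101 → P* = $44, Q* = 365.
With the tax collected from suppliers, supply shifts: Qs = 6(P − 22) + 101.
Solving gives Q = 305 with consumers paying $56 and suppliers receiving $34 (the $22 wedge).
Quantity falls by |ΔQ| = |365 − 305| = 60.
DWL = ½ · t · |ΔQ| = ½ · 22 · 60 = $660.

Deadweight loss = $660 thousand.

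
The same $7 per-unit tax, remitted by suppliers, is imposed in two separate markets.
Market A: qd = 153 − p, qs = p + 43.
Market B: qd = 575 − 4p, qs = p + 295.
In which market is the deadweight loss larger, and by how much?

Market B, by $7.35.

Market A: pre-tax p* = $55, q* = 98; post-tax q = 94.5; deadweight loss = $12.25.
Market B: pre-tax p* = $56, q* = 351; post-tax q = 345.4; deadweight loss = $19.6.
Difference: $12.25 vs $19.6 → market B is larger by $7.35.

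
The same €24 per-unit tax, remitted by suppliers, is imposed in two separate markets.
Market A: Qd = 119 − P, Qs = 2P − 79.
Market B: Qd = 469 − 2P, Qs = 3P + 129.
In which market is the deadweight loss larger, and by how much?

Market A: pre-tax P* = €66, Q* = 53; post-tax Q = 37; deadweight loss = €192.
Market B: pre-tax P* = €68, Q* = 333; post-tax Q = 304.2; deadweight loss = €345.6.
Difference: €192 vs €345.6 → market B is larger by €153.6.

Market B, by €153.6.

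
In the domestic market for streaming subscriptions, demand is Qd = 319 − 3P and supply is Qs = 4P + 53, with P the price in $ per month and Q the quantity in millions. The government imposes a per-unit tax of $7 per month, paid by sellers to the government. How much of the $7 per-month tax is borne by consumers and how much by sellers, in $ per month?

Without the tax, 319 − 3P = 4P + 53 gives 7P = 266, so P* = $38 and Q* = 205.
With the tax collected from sellers, supply shifts: Qs = 4(P − 7) + 53.
Solving gives Q = 193 with consumers paying $42 and sellers receiving $35 (the $7 wedge).
Burden on consumers: $4; on sellers: $3. (They sum to $7.)
The less price-elastic side of the market bears the larger share of a per-unit tax.

Consumers bear $4 per month; sellers bear $3 per month.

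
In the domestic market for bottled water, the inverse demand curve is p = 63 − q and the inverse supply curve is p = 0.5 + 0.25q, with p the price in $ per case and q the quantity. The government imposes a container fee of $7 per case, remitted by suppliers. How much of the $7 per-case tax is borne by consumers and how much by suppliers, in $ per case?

Inverting to q(p) form: qd = 63 − p; qs = 4p − 2.
Before the tax: set 63 − p = 4p − 2 → p* = $13, q* = 50.
With the tax collected from suppliers, supply shifts: qs = 4(p − 7) − 2.
New equilibrium: consumers pay $18.6, suppliers receive $11.6, q = 44.4. (Wedge: pb − ps = 7.)
Burden on consumers: $5.6; on suppliers: $1.4. (They sum to $7.)
The less price-elastic side of the market bears the larger share of a per-unit tax.

Consumers bear $5.6 per case; suppliers bear $1.4 per case.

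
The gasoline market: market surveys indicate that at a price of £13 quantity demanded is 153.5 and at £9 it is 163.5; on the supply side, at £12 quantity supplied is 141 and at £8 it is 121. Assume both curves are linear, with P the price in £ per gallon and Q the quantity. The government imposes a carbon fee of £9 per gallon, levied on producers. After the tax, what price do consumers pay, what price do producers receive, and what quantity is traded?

Consumers pay £20; producers receive £11; quantity = 136.

Demand slope: (163.5 − 153.5)/(9 − 13) = -2.5, so Qd = 186 − 2.5P.
Supply slope: (121 − 141)/(8 − 12) = 5, so Qs = 5P + 81.
Before the tax: set 186 − 2.5P = 5P + 81 → P* = £14, Q* = 151.
With the tax collected from producers, supply shifts: Qs = 5(P − 9) + 81.
Solving gives Q = 136 with consumers paying £20 and producers receiving £11 (the £9 wedge).
The less price-elastic side of the market bears the larger share of a per-unit tax.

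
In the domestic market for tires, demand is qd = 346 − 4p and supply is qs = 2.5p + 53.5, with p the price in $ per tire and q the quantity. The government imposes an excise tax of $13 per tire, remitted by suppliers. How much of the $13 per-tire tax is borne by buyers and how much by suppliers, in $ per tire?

Buyers bear $5 per tire; suppliers bear $8 per tire.

Without the tax, 346 − 4p = 2.5p + 53.5 gives 6.5p = 292.5, so p* = $45 and q* = 166.
With the tax collected from suppliers, supply shifts: qs = 2.5(p − 13) + 53.5.
Solving gives q = 146 with buyers paying $50 and suppliers receiving $37 (the $13 wedge).
Burden on buyers: $5; on suppliers: $8. (They sum to $13.)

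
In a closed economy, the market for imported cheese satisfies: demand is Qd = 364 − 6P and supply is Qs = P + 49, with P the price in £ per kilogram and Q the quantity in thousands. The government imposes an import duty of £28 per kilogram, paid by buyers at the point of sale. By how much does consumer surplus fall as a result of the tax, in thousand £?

Consumer surplus falls by £328 thousand.

Without the tax, 364 − 6P = P + 49 gives 7P = 315, so P* = £45 and Q* = 94.
With the tax collected from buyers, demand (in seller-price terms) shifts: Qd = 364 − 6(P + 28).
Solving gives Q = 70 with buyers paying £49 and suppliers receiving £21 (the £28 wedge).
ΔCS is the trapezoid between Q = 70 and Q = 94 of height £4: ½ · (94 + 70) · 4 = £328.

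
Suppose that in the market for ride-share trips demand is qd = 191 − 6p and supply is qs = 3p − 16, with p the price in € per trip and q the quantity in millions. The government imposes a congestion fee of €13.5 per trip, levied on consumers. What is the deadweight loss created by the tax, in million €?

Deadweight loss = €182.25 million.

Before the tax: set 191 − 6p = 3p − 16 → p* = €23, q* = 53.
With the tax collected from consumers, demand (in seller-price terms) shifts: qd = 191 − 6(p + 13.5).
Solving gives q = 26 with consumers paying €27.5 and sellers receiving €14 (the €13.5 wedge).
Quantity falls by |ΔQ| = |53 − 26| = 27.
DWL = ½ · t · |ΔQ| = ½ · 13.5 · 27 = €182.25.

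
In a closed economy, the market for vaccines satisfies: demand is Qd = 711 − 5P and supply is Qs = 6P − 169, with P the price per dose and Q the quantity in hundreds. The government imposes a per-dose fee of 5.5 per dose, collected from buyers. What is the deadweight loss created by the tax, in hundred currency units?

Before the tax: set 711 − 5P = 6P − 169 → P* = 80, Q* = 311.
With the tax collected from buyers, demand (in seller-price terms) shifts: Qd = 711 − 5(P + 5.5).
Solving gives Q = 296 with buyers paying 83 and producers receiving 77.5 (the 5.5 wedge).
Quantity falls by |ΔQ| = |311 − 296| = 15.
DWL = ½ · t · |ΔQ| = ½ · 5.5 · 15 = 41.25.

Deadweight loss = 41.25 hundred.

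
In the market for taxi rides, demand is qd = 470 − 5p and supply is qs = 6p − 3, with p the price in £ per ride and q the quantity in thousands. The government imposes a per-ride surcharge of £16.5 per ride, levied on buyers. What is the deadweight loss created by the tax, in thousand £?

Deadweight loss = £371.25 thousand.

Before the tax: set 470 − 5p = 6p − 3 → p* = £43, q* = 255.
With the tax collected from buyers, demand (in seller-price terms) shifts: qd = 470 − 5(p + 16.5).
Solving gives q = 210 with buyers paying £52 and sellers receiving £35.5 (the £16.5 wedge).
Quantity falls by |ΔQ| = |255 − 210| = 45.
DWL = ½ · t · |ΔQ| = ½ · 16.5 · 45 = £371.25.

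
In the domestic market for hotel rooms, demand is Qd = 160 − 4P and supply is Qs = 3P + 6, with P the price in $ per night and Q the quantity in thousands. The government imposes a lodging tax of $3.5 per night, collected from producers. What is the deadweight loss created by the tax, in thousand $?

Before the tax: set 160 − 4P = 3P + 6 → P* = $22, Q* = 72.
With the tax collected from producers, supply shifts: Qs = 3(P − 3.5) + 6.
New equilibrium: buyers pay $23.5, producers receive $20, Q = 66. (Wedge: Pb − Ps = 3.5.)
Quantity falls by |ΔQ| = |72 − 66| = 6.
DWL = ½ · t · |ΔQ| = ½ · 3.5 · 6 = $10.5.

Deadweight loss = $10.5 thousand.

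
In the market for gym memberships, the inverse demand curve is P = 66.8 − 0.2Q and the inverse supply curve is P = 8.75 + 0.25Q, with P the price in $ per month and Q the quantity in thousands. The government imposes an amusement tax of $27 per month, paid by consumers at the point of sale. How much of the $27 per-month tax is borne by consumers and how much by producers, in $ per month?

Inverting to Q(P) form: Qd = 334 − 5P; Qs = 4P − 35.
Before the tax: set 334 − 5P = 4P − 35 → P* = $41, Q* = 129.
With the tax collected from consumers, demand (in seller-price terms) shifts: Qd = 334 − 5(P + 27).
Solving gives Q = 69 with consumers paying $53 and producers receiving $26 (the $27 wedge).
Burden on consumers: $12; on producers: $15. (They sum to $27.)

Consumers bear $12 per month; producers bear $15 per month.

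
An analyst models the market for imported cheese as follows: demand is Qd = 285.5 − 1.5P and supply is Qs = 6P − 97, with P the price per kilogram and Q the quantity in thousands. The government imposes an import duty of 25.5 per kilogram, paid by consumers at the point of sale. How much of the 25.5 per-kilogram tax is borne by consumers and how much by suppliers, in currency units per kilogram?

Consumers bear 20.4 per kilogram; suppliers bear 5.1 per kilogram.

Without the tax, 285.5 − 1.5P = 6P − 97 gives 7.5P = 382.5, so P* = 51 and Q* = 209.
With the tax collected from consumers, demand (in seller-price terms) shifts: Qd = 285.5 − 1.5(P + 25.5).
Solving gives Q = 178.4 with consumers paying 71.4 and suppliers receiving 45.9 (the 25.5 wedge).
Burden on consumers: 20.4; on suppliers: 5.1. (They sum to 25.5.)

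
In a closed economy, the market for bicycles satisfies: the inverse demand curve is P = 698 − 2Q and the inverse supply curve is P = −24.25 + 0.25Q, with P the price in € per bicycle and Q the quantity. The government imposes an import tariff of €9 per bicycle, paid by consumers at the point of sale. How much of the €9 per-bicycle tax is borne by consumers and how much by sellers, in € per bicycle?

Consumers bear €8 per bicycle; sellers bear €1 per bicycle.

Rewrite in direct form: Qd = 349 − 0.5P and Qs = 4P + 97.
Before the tax: set 349 − 0.5P = 4P + 97 → P* = €56, Q* = 321.
With the tax collected from consumers, demand (in seller-price terms) shifts: Qd = 349 − 0.5(P + 9).
New equilibrium: consumers pay €64, sellers receive €55, Q = 317. (Wedge: Pb − Ps = 9.)
Burden on consumers: €8; on sellers: €1. (They sum to €9.)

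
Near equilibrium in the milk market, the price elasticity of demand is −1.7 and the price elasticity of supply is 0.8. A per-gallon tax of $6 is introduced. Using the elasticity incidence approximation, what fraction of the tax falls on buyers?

Buyers' share ≈ 0.32.

Incidence ratio: buyers' share ≈ εs / (εs + |εd|) = 0.8 / (0.8 + 1.7) = 0.32.
Supply is the less elastic side, so buyers bear the smaller share.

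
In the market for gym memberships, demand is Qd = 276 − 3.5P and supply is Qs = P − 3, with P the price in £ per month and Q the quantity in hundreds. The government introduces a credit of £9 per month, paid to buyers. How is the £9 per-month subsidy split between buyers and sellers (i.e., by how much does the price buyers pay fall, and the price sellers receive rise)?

Buyers gain £2 per month; sellers gain £7 per month.

Without the subsidy, 276 − 3.5P = P − 3 gives 4.5P = 279, so P* = £62 and Q* = 59.
With a per-unit subsidy paid to buyers, each effectively pays P − 9, so demand becomes Qd = 276 − 3.5(P − 9).
New equilibrium: buyers pay £60, sellers receive £69, Q = 66. (Wedge: Pb − Ps = −9.)
Gain to buyers: £2; to sellers: £7. (They sum to £9.)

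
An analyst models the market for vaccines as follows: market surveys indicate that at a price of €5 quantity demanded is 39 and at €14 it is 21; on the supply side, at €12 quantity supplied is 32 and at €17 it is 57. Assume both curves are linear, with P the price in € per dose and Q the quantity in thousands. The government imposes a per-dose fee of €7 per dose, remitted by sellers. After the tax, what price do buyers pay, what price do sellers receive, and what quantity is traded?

Buyers pay €16; sellers receive €9; quantity = 17.

Demand slope: (21 − 39)/(14 − 5) = -2, so Qd = 49 − 2P.
Supply slope: (57 − 32)/(17 − 12) = 5, so Qs = 5P − 28.
Before the tax: set 49 − 2P = 5P − 28 → P* = €11, Q* = 27.
With the tax collected from sellers, supply shifts: Qs = 5(P − 7) − 28.
New equilibrium: buyers pay €16, sellers receive €9, Q = 17. (Wedge: Pb − Ps = 7.)
The less price-elastic side of the market bears the larger share of a per-unit tax.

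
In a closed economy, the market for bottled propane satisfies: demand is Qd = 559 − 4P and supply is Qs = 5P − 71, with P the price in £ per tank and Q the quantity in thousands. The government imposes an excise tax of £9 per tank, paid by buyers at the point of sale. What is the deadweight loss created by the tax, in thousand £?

Deadweight loss = £90 thousand.

Before the tax: set 559 − 4P = 5P − 71 → P* = £70, Q* = 279.
With the tax collected from buyers, demand (in seller-price terms) shifts: Qd = 559 − 4(P + 9).
Solving gives Q = 259 with buyers paying £75 and suppliers receiving £66 (the £9 wedge).
Quantity falls by |ΔQ| = |279 − 259| = 20.
DWL = ½ · t · |ΔQ| = ½ · 9 · 20 = £90.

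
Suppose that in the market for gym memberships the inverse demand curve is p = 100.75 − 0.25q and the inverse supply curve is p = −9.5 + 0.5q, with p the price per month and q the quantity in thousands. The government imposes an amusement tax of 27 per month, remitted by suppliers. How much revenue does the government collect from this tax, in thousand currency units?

Inverting to q(p) form: qd = 403 − 4p; qs = 2p + 19.
Without the tax, 403 − 4p = 2p + 19 gives 6p = 384, so p* = 64 and q* = 147.
With the tax collected from suppliers, supply shifts: qs = 2(p − 27) + 19.
Solving gives q = 111 with buyers paying 73 and suppliers receiving 46 (the 27 wedge).
Revenue = t · Q = 27 · 111 = 2997.

Tax revenue = 2997 thousand.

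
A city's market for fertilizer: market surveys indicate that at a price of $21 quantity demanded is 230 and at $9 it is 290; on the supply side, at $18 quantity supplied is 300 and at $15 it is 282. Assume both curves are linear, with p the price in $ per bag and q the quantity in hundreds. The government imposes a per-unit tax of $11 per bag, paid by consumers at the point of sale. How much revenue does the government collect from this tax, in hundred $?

Demand slope: (290 − 230)/(9 − 21) = -5, so qd = 335 − 5p.
Supply slope: (282 − 300)/(15 − 18) = 6, so qs = 6p + 192.
Before the tax: set 335 − 5p = 6p + 192 → p* = $13, q* = 270.
With the tax collected from consumers, demand (in seller-price terms) shifts: qd = 335 − 5(p + 11).
Solving gives q = 240 with consumers paying $19 and sellers receiving $8 (the $11 wedge).
Revenue = t · Q = 11 · 240 = $2640.

Tax revenue = $2640 hundred.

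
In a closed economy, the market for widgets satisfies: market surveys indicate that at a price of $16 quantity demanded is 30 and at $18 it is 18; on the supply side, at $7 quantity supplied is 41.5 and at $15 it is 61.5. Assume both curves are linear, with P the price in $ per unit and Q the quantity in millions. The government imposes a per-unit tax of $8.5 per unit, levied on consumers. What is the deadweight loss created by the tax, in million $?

Demand slope: (18 − 30)/(18 − 16) = -6, so Qd = 126 − 6P.
Supply slope: (61.5 − 41.5)/(15 − 7) = 2.5, so Qs = 2.5P + 24.
Before the tax: set 126 − 6P = 2.5P + 24 → P* = $12, Q* = 54.
With the tax collected from consumers, demand (in seller-price terms) shifts: Qd = 126 − 6(P + 8.5).
Solving gives Q = 39 with consumers paying $14.5 and sellers receiving $6 (the $8.5 wedge).
Quantity falls by |ΔQ| = |54 − 39| = 15.
DWL = ½ · t · |ΔQ| = ½ · 8.5 · 15 = $63.75.

Deadweight loss = $63.75 million.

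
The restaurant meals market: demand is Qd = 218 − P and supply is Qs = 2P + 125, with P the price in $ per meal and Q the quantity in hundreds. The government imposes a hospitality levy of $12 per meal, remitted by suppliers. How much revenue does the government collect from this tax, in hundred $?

Tax revenue = $2148 hundred.

Without the tax, 218 − P = 2P + 125 gives 3P = 93, so P* = $31 and Q* = 187.
With the tax collected from suppliers, supply shifts: Qs = 2(P − 12) + 125.
New equilibrium: buyers pay $39, suppliers receive $27, Q = 179. (Wedge: Pb − Ps = 12.)
Revenue = t · Q = 12 · 179 = $2148.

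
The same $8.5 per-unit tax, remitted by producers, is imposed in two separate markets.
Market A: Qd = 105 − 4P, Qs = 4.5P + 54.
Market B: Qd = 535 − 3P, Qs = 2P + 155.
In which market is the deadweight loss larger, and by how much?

Market A, by $33.15.

Market A: pre-tax P* = $6, Q* = 81; post-tax Q = 63; deadweight loss = $76.5.
Market B: pre-tax P* = $76, Q* = 307; post-tax Q = 296.8; deadweight loss = $43.35.
Difference: $76.5 vs $43.35 → market A is larger by $33.15.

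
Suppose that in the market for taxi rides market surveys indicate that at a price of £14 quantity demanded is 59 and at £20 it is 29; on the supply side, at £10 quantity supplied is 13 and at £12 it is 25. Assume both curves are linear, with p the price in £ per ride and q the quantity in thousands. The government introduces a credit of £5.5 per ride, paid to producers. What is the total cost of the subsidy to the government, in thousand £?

Demand slope: (29 − 59)/(20 − 14) = -5, so qd = 129 − 5p.
Supply slope: (25 − 13)/(12 − 10) = 6, so qs = 6p − 47.
Without the subsidy, 129 − 5p = 6p − 47 gives 11p = 176, so p* = £16 and q* = 49.
With a per-unit subsidy paid to producers, each receives p + 5.5 per unit sold, so supply becomes qs = 6(p + 5.5) − 47.
Solving gives q = 64 with buyers paying £13 and producers receiving £18.5 (the £5.5 wedge).
Outlay = t · Q = 5.5 · 64 = £352.

Government outlay = £352 thousand.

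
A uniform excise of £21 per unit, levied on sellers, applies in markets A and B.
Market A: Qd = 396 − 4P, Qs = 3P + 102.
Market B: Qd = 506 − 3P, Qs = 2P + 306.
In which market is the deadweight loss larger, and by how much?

Market A: pre-tax P* = £42, Q* = 228; post-tax Q = 192; deadweight loss = £378.
Market B: pre-tax P* = £40, Q* = 386; post-tax Q = 360.8; deadweight loss = £264.6.
Difference: £378 vs £264.6 → market A is larger by £113.4.

Market A, by £113.4.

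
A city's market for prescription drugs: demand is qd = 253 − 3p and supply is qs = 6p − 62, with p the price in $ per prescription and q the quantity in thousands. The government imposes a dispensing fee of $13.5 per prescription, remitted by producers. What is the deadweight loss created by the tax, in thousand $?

Before the tax: set 253 − 3p = 6p − 62 → p* = $35, q* = 148.
With the tax collected from producers, supply shifts: qs = 6(p − 13.5) − 62.
New equilibrium: consumers pay $44, producers receive $30.5, q = 121. (Wedge: pb − ps = 13.5.)
Quantity falls by |ΔQ| = |148 − 121| = 27.
DWL = ½ · t · |ΔQ| = ½ · 13.5 · 27 = $182.25.

Deadweight loss = $182.25 thousand.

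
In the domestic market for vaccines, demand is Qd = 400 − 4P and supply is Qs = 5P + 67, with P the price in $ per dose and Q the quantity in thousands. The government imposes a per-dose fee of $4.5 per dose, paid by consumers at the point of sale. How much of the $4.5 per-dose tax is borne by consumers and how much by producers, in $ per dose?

Consumers bear $2.5 per dose; producers bear $2 per dose.

Before the tax: set 400 − 4P = 5P + 67 → P* = $37, Q* = 252.
With the tax collected from consumers, demand (in seller-price terms) shifts: Qd = 400 − 4(P + 4.5).
New equilibrium: consumers pay $39.5, producers receive $35, Q = 242. (Wedge: Pb − Ps = 4.5.)
Burden on consumers: $2.5; on producers: $2. (They sum to $4.5.)
The less price-elastic side of the market bears the larger share of a per-unit tax.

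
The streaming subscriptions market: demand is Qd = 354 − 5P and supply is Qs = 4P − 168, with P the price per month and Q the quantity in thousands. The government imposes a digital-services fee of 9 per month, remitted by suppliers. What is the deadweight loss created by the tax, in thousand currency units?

Deadweight loss = 90 thousand.

Before the tax: set 354 − 5P = 4P − 168 → P* = 58, Q* = 64.
With the tax collected from suppliers, supply shifts: Qs = 4(P − 9) − 168.
Solving gives Q = 44 with consumers paying 62 and suppliers receiving 53 (the 9 wedge).
Quantity falls by |ΔQ| = |64 − 44| = 20.
DWL = ½ · t · |ΔQ| = ½ · 9 · 20 = 90.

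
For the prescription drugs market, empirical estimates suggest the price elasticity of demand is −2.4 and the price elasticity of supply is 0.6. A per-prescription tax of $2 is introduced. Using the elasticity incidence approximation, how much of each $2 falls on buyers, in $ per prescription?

Incidence ratio: buyers' share ≈ εs / (εs + |εd|) = 0.6 / (0.6 + 2.4) = 0.2.
So buyers bear ≈ 0.2 × $2 = $0.4; producers bear $1.6.

Buyers bear ≈ $0.4 per prescription.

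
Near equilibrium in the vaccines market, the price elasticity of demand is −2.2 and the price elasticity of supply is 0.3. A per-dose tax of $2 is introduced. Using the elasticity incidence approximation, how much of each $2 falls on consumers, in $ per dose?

Incidence ratio: consumers' share ≈ εs / (εs + |εd|) = 0.3 / (0.3 + 2.2) = 0.12.
So consumers bear ≈ 0.12 × $2 = $0.24; producers bear $1.76.

Consumers bear ≈ $0.24 per dose.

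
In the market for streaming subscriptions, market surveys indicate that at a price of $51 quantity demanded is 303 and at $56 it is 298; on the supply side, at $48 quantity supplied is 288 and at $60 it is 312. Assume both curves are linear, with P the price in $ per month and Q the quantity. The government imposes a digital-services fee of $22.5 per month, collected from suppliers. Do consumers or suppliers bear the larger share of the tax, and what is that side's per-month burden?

Consumers bear the larger share: $15 per month.

Demand slope: (298 − 303)/(56 − 51) = -1, so Qd = 354 − P.
Supply slope: (312 − 288)/(60 − 48) = 2, so Qs = 2P + 192.
Without the tax, 354 − P = 2P + 192 gives 3P = 162, so P* = $54 and Q* = 300.
With the tax collected from suppliers, supply shifts: Qs = 2(P − 22.5) + 192.
Solving gives Q = 285 with consumers paying $69 and suppliers receiving $46.5 (the $22.5 wedge).
Per-month burden: consumers $15, suppliers $7.5.
Consumers take the larger share because demand is less price-elastic here (demand slope 1 vs supply slope 2).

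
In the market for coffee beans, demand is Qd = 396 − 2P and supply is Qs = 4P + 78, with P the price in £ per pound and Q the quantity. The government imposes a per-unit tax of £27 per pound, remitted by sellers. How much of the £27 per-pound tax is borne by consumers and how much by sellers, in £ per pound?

Before the tax: set 396 − 2P = 4P + 78 → P* = £53, Q* = 290.
With the tax collected from sellers, supply shifts: Qs = 4(P − 27) + 78.
New equilibrium: consumers pay £71, sellers receive £44, Q = 254. (Wedge: Pb − Ps = 27.)
Burden on consumers: £18; on sellers: £9. (They sum to £27.)

Consumers bear £18 per pound; sellers bear £9 per pound.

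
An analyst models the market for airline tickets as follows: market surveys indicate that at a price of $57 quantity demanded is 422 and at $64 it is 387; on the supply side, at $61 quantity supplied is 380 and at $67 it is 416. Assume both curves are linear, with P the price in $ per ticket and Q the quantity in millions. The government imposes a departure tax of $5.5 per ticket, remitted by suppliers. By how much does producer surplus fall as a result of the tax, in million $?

Producer surplus falls by $961.25 million.

Demand slope: (387 − 422)/(64 − 57) = -5, so Qd = 707 − 5P.
Supply slope: (416 − 380)/(67 − 61) = 6, so Qs = 6P + 14.
Without the tax, 707 − 5P = 6P + 14 gives 11P = 693, so P* = $63 and Q* = 392.
With the tax collected from suppliers, supply shifts: Qs = 6(P − 5.5) + 14.
Solving gives Q = 377 with buyers paying $66 and suppliers receiving $60.5 (the $5.5 wedge).
ΔPS is the trapezoid between Q = 377 and Q = 392 of height $2.5: ½ · (392 + 377) · 2.5 = $961.25.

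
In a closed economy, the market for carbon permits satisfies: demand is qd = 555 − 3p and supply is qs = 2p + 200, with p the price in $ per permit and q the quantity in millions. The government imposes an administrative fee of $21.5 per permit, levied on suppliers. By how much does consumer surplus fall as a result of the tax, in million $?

Consumer surplus falls by $2830.26 million.

Without the tax, 555 − 3p = 2p + 200 gives 5p = 355, so p* = $71 and q* = 342.
With the tax collected from suppliers, supply shifts: qs = 2(p − 21.5) + 200.
New equilibrium: consumers pay $79.6, suppliers receive $58.1, q = 316.2. (Wedge: pb − ps = 21.5.)
ΔCS is the trapezoid between Q = 316.2 and Q = 342 of height $8.6: ½ · (342 + 316.2) · 8.6 = $2830.26.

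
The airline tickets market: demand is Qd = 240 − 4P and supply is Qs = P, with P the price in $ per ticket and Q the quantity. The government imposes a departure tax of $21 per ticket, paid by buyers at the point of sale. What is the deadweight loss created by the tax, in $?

Deadweight loss = $176.4.

Before the tax: set 240 − 4P = P → P* = $48, Q* = 48.
With the tax collected from buyers, demand (in seller-price terms) shifts: Qd = 240 − 4(P + 21).
New equilibrium: buyers pay $52.2, producers receive $31.2, Q = 31.2. (Wedge: Pb − Ps = 21.)
Quantity falls by |ΔQ| = |48 − 31.2| = 16.8.
DWL = ½ · t · |ΔQ| = ½ · 21 · 16.8 = $176.4.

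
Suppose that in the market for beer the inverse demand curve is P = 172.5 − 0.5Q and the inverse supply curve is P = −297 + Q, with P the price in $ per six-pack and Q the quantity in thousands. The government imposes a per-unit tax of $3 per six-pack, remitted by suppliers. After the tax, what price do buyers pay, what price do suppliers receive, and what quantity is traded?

Rewrite in direct form: Qd = 345 − 2P and Qs = P + 297.
Before the tax: set 345 − 2P = P + 297 → P* = $16, Q* = 313.
With the tax collected from suppliers, supply shifts: Qs = (P − 3) + 297.
Solving gives Q = 311 with buyers paying $17 and suppliers receiving $14 (the $3 wedge).
The less price-elastic side of the market bears the larger share of a per-unit tax.

Buyers pay $17; suppliers receive $14; quantity = 311.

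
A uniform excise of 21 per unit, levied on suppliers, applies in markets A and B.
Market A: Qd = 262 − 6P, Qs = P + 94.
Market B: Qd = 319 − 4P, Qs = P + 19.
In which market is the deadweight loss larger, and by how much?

Market A: pre-tax P* = 24, Q* = 118; post-tax Q = 100; deadweight loss = 189.
Market B: pre-tax P* = 60, Q* = 79; post-tax Q = 62.2; deadweight loss = 176.4.
Difference: 189 vs 176.4 → market A is larger by 12.6.

Market A, by 12.6.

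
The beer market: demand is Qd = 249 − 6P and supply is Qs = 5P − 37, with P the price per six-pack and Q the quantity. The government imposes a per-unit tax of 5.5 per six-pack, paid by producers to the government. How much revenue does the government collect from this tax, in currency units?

Before the tax: set 249 − 6P = 5P − 37 → P* = 26, Q* = 93.
With the tax collected from producers, supply shifts: Qs = 5(P − 5.5) − 37.
Solving gives Q = 78 with consumers paying 28.5 and producers receiving 23 (the 5.5 wedge).
Revenue = t · Q = 5.5 · 78 = 429.

Tax revenue = 429.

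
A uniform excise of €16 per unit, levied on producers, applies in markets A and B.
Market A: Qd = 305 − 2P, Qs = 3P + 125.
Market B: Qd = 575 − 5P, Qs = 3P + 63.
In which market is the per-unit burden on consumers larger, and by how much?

Market A: pre-tax P* = €36, Q* = 233; post-tax Q = 213.8; per-unit burden on consumers = €9.6.
Market B: pre-tax P* = €64, Q* = 255; post-tax Q = 225; per-unit burden on consumers = €6.
Difference: €9.6 vs €6 → market A is larger by €3.6.

Market A, by €3.6.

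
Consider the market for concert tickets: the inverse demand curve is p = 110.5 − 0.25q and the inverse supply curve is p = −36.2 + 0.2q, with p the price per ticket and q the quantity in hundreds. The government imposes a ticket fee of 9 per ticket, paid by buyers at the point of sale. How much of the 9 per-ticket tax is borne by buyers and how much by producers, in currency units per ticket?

Inverting to q(p) form: qd = 442 − 4p; qs = 5p + 181.
Before the tax: set 442 − 4p = 5p + 181 → p* = 29, q* = 326.
With the tax collected from buyers, demand (in seller-price terms) shifts: qd = 442 − 4(p + 9).
New equilibrium: buyers pay 34, producers receive 25, q = 306. (Wedge: pb − ps = 9.)
Burden on buyers: 5; on producers: 4. (They sum to 9.)
The less price-elastic side of the market bears the larger share of a per-unit tax.

Buyers bear 5 per ticket; producers bear 4 per ticket.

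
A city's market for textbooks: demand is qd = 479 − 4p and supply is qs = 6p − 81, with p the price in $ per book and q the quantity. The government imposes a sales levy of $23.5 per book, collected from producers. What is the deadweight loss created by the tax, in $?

Deadweight loss = $662.7.

Before the tax: set 479 − 4p = 6p − 81 → p* = $56, q* = 255.
With the tax collected from producers, supply shifts: qs = 6(p − 23.5) − 81.
Solving gives q = 198.6 with consumers paying $70.1 and producers receiving $46.6 (the $23.5 wedge).
Quantity falls by |ΔQ| = |255 − 198.6| = 56.4.
DWL = ½ · t · |ΔQ| = ½ · 23.5 · 56.4 = $662.7.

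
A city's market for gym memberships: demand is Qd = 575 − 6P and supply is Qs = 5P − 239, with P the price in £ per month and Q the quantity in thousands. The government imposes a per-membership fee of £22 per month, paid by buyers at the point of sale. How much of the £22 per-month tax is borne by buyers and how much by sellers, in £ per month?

Before the tax: set 575 − 6P = 5P − 239 → P* = £74, Q* = 131.
With the tax collected from buyers, demand (in seller-price terms) shifts: Qd = 575 − 6(P + 22).
Solving gives Q = 71 with buyers paying £84 and sellers receiving £62 (the £22 wedge).
Burden on buyers: £10; on sellers: £12. (They sum to £22.)

Buyers bear £10 per month; sellers bear £12 per month.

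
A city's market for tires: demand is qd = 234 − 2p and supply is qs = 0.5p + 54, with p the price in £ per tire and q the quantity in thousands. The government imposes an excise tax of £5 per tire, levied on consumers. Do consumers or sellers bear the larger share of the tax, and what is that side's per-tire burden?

Before the tax: set 234 − 2p = 0.5p + 54 → p* = £72, q* = 90.
With the tax collected from consumers, demand (in seller-price terms) shifts: qd = 234 − 2(p + 5).
Solving gives q = 88 with consumers paying £73 and sellers receiving £68 (the £5 wedge).
Per-tire burden: consumers £1, sellers £4.
Sellers take the larger share because supply is less price-elastic here (demand slope 2 vs supply slope 0.5).

Sellers bear the larger share: £4 per tire.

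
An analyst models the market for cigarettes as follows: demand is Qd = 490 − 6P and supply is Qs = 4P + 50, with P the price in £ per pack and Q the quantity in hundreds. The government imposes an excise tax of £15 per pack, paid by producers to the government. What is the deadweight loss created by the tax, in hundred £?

Without the tax, 490 − 6P = 4P + 50 gives 10P = 440, so P* = £44 and Q* = 226.
With the tax collected from producers, supply shifts: Qs = 4(P − 15) + 50.
New equilibrium: buyers pay £50, producers receive £35, Q = 190. (Wedge: Pb − Ps = 15.)
Quantity falls by |ΔQ| = |226 − 190| = 36.
DWL = ½ · t · |ΔQ| = ½ · 15 · 36 = £270.

Deadweight loss = £270 hundred.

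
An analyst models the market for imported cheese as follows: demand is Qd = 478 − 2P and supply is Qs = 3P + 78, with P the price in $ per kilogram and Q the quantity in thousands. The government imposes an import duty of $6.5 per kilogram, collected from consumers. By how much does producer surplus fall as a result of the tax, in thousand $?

Without the tax, 478 − 2P = 3P + 78 gives 5P = 400, so P* = $80 and Q* = 318.
With the tax collected from consumers, demand (in seller-price terms) shifts: Qd = 478 − 2(P + 6.5).
Solving gives Q = 310.2 with consumers paying $83.9 and sellers receiving $77.4 (the $6.5 wedge).
ΔPS is the trapezoid between Q = 310.2 and Q = 318 of height $2.6: ½ · (318 + 310.2) · 2.6 = $816.66.

Producer surplus falls by $816.66 thousand.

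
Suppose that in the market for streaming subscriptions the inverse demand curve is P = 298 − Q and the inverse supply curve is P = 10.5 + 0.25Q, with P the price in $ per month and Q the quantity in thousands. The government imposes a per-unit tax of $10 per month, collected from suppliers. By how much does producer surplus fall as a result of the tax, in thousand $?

Rewrite in direct form: Qd = 298 − P and Qs = 4P − 42.
Before the tax: set 298 − P = 4P − 42 → P* = $68, Q* = 230.
With the tax collected from suppliers, supply shifts: Qs = 4(P − 10) − 42.
New equilibrium: consumers pay $76, suppliers receive $66, Q = 222. (Wedge: Pb − Ps = 10.)
ΔPS is the trapezoid between Q = 222 and Q = 230 of height $2: ½ · (230 + 222) · 2 = $452.

Producer surplus falls by $452 thousand.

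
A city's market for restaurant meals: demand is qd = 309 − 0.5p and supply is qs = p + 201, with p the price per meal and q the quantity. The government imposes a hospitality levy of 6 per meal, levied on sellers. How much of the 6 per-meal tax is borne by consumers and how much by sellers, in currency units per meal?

Consumers bear 4 per meal; sellers bear 2 per meal.

Without the tax, 309 − 0.5p = p + 201 gives 1.5p = 108, so p* = 72 and q* = 273.
With the tax collected from sellers, supply shifts: qs = (p − 6) + 201.
New equilibrium: consumers pay 76, sellers receive 70, q = 271. (Wedge: pb − ps = 6.)
Burden on consumers: 4; on sellers: 2. (They sum to 6.)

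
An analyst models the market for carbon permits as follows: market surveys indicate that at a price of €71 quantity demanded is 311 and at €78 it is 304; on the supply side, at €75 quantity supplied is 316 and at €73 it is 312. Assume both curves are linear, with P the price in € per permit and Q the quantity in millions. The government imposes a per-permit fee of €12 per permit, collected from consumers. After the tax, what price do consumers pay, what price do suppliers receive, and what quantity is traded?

Demand slope: (304 − 311)/(78 − 71) = -1, so Qd = 382 − P.
Supply slope: (312 − 316)/(73 − 75) = 2, so Qs = 2P + 166.
Before the tax: set 382 − P = 2P + 166 → P* = €72, Q* = 310.
With the tax collected from consumers, demand (in seller-price terms) shifts: Qd = 382 − (P + 12).
Solving gives Q = 302 with consumers paying €80 and suppliers receiving €68 (the €12 wedge).
The less price-elastic side of the market bears the larger share of a per-unit tax.

Consumers pay €80; suppliers receive €68; quantity = 302.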